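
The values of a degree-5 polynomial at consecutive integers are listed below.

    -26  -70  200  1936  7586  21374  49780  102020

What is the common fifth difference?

480

First differences: -44, 270, 1736, 5650, 13788, 28406, 52240
Second differences: 314, 1466, 3914, 8138, 14618, 23834
Third differences: 1152, 2448, 4224, 6480, 9216
Fourth differences: 1296, 1776, 2256, 2736
Fifth differences: 480, 480, 480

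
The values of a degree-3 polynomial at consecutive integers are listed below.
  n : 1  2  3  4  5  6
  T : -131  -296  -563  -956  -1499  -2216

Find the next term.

D1: -165, -267, -393, -543, -717
D2: -102, -126, -150, -174
D3: -24, -24, -24
The third differences are constant (-24).
-174 − 24 = -198;  -717 − 198 = -915;  -2216 − 915 = -3131

-3131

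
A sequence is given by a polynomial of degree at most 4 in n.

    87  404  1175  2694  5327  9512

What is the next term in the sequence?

Δ: 317  771  1519  2633  4185
Δ²: 454  748  1114  1552
Δ³: 294  366  438
Δ⁴: 72  72
Constant fourth difference = 72, so extend:
438 + 72 = 510;  1552 + 510 = 2062;  4185 + 2062 = 6247;  9512 + 6247 = 15759

15759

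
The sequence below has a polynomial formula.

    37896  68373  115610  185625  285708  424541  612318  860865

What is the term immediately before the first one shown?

19313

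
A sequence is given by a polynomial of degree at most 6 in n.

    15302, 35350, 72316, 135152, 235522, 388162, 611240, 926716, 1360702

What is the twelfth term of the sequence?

Δ: 20048, 36966, 62836, 100370, 152640, 223078, 315476, 433986
Δ²: 16918, 25870, 37534, 52270, 70438, 92398, 118510
Δ³: 8952, 11664, 14736, 18168, 21960, 26112
Δ⁴: 2712, 3072, 3432, 3792, 4152
Δ⁵: 360, 360, 360, 360
Constant fifth difference = 360, so extend:
4152 + 360 = 4512;  26112 + 4512 = 30624;  118510 + 30624 = 149134;  433986 + 149134 = 583120;  1360702 + 583120 = 1943822
4512 + 360 = 4872;  30624 + 4872 = 35496;  149134 + 35496 = 184630;  583120 + 184630 = 767750;  1943822 + 767750 = 2711572
4872 + 360 = 5232;  35496 + 5232 = 40728;  184630 + 40728 = 225358;  767750 + 225358 = 993108;  2711572 + 993108 = 3704680

3704680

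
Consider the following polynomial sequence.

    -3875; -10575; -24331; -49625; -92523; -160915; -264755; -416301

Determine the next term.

Δ: -6700, -13756, -25294, -42898, -68392, -103840, -151546
Δ²: -7056, -11538, -17604, -25494, -35448, -47706
Δ³: -4482, -6066, -7890, -9954, -12258
Δ⁴: -1584, -1824, -2064, -2304
Δ⁵: -240, -240, -240
The fifth differences are constant (-240).
-2304 − 240 = -2544;  -12258 − 2544 = -14802;  -47706 − 14802 = -62508;  -151546 − 62508 = -214054;  -416301 − 214054 = -630355

-630355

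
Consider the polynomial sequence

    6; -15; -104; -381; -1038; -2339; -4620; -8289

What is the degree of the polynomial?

-21, -89, -277, -657, -1301, -2281, -3669
-68, -188, -380, -644, -980, -1388
-120, -192, -264, -336, -408
-72, -72, -72, -72
The fourth differences are constant, so the polynomial has degree 4.

4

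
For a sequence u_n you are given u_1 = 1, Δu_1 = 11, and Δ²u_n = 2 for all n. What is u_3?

25

Build the table forward from the leading diagonal:
Second differences: 2  2  2
First differences: 11  13  15
u: 1  12  25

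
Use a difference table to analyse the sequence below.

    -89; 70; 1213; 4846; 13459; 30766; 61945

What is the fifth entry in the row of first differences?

17307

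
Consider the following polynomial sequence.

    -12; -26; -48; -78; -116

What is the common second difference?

-8

D1: -14, -22, -30, -38
D2: -8, -8, -8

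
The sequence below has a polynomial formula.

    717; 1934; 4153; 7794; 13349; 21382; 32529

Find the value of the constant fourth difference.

72

D1: 1217, 2219, 3641, 5555, 8033, 11147
D2: 1002, 1422, 1914, 2478, 3114
D3: 420, 492, 564, 636
D4: 72, 72, 72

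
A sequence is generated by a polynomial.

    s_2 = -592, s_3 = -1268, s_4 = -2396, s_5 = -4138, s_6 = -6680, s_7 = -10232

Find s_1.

-230

D1: -676  -1128  -1742  -2542  -3552
D2: -452  -614  -800  -1010
D3: -162  -186  -210
D4: -24  -24
The fourth differences are constant at -24.
Work back: -162 + 24 = -138;  -452 + 138 = -314;  -676 + 314 = -362;  -592 + 362 = -230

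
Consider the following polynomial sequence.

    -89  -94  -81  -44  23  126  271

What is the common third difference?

Δ: -5, 13, 37, 67, 103, 145
Δ²: 18, 24, 30, 36, 42
Δ³: 6, 6, 6, 6

6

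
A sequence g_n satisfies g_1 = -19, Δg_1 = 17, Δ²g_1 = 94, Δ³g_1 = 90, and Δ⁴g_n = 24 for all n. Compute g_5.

Build the table forward from the leading diagonal:
Fourth differences: 24, 24, 24, 24, 24
Third differences: 90, 114, 138, 162, 186
Second differences: 94, 184, 298, 436, 598
First differences: 17, 111, 295, 593, 1029
g: -19, -2, 109, 404, 997

997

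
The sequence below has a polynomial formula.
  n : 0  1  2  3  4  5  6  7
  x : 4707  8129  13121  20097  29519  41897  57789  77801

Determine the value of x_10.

First differences: 3422, 4992, 6976, 9422, 12378, 15892, 20012
Second differences: 1570, 1984, 2446, 2956, 3514, 4120
Third differences: 414, 462, 510, 558, 606
Fourth differences: 48, 48, 48, 48
Constant fourth difference = 48, so extend:
606 + 48 = 654;  4120 + 654 = 4774;  20012 + 4774 = 24786;  77801 + 24786 = 102587
654 + 48 = 702;  4774 + 702 = 5476;  24786 + 5476 = 30262;  102587 + 30262 = 132849
702 + 48 = 750;  5476 + 750 = 6226;  30262 + 6226 = 36488;  132849 + 36488 = 169337

169337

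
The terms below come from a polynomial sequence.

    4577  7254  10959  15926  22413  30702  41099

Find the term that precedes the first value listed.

D1: 2677  3705  4967  6487  8289  10397
D2: 1028  1262  1520  1802  2108
D3: 234  258  282  306
D4: 24  24  24
The fourth differences are constant at 24.
Work back: 234 − 24 = 210;  1028 − 210 = 818;  2677 − 818 = 1859;  4577 − 1859 = 2718

2718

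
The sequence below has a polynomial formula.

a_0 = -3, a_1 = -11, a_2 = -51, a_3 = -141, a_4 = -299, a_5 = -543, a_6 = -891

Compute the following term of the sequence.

First differences: -8, -40, -90, -158, -244, -348
Second differences: -32, -50, -68, -86, -104
Third differences: -18, -18, -18, -18
Constant third difference = -18, so extend:
-104 − 18 = -122;  -348 − 122 = -470;  -891 − 470 = -1361

-1361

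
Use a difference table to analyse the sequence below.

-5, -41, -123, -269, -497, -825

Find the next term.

-1271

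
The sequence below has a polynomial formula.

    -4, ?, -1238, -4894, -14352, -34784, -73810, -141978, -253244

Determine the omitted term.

Using the last 7 terms:
D1: -3656  -9458  -20432  -39026  -68168  -111266
D2: -5802  -10974  -18594  -29142  -43098
D3: -5172  -7620  -10548  -13956
D4: -2448  -2928  -3408
D5: -480  -480
Constant fifth difference = -480.
Extend backward: -2448 + 480 = -1968;  -5172 + 1968 = -3204;  -5802 + 3204 = -2598;  -3656 + 2598 = -1058;  -1238 + 1058 = -180

-180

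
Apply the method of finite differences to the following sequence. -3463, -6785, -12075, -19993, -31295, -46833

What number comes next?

-67555

-3322 , -5290 , -7918 , -11302 , -15538
-1968 , -2628 , -3384 , -4236
-660 , -756 , -852
-96 , -96
Constant fourth difference = -96, so extend:
-852 − 96 = -948;  -4236 − 948 = -5184;  -15538 − 5184 = -20722;  -46833 − 20722 = -67555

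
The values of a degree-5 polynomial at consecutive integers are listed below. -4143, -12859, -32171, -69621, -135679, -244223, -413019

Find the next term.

D1: -8716 , -19312 , -37450 , -66058 , -108544 , -168796
D2: -10596 , -18138 , -28608 , -42486 , -60252
D3: -7542 , -10470 , -13878 , -17766
D4: -2928 , -3408 , -3888
D5: -480 , -480
The fifth differences are constant (-480).
-3888 − 480 = -4368;  -17766 − 4368 = -22134;  -60252 − 22134 = -82386;  -168796 − 82386 = -251182;  -413019 − 251182 = -664201

-664201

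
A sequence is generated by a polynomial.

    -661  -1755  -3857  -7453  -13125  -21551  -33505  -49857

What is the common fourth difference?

-96

Δ: -1094, -2102, -3596, -5672, -8426, -11954, -16352
Δ²: -1008, -1494, -2076, -2754, -3528, -4398
Δ³: -486, -582, -678, -774, -870
Δ⁴: -96, -96, -96, -96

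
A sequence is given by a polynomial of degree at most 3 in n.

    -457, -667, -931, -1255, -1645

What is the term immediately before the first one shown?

-295

First differences: -210  -264  -324  -390
Second differences: -54  -60  -66
Third differences: -6  -6
The third differences are constant at -6.
Work back: -54 + 6 = -48;  -210 + 48 = -162;  -457 + 162 = -295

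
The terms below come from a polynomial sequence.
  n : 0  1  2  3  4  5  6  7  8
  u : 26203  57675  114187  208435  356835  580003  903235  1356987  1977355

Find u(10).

D1: 31472 , 56512 , 94248 , 148400 , 223168 , 323232 , 453752 , 620368
D2: 25040 , 37736 , 54152 , 74768 , 100064 , 130520 , 166616
D3: 12696 , 16416 , 20616 , 25296 , 30456 , 36096
D4: 3720 , 4200 , 4680 , 5160 , 5640
D5: 480 , 480 , 480 , 480
Fifth differences constant at 480.
5640 + 480 = 6120;  36096 + 6120 = 42216;  166616 + 42216 = 208832;  620368 + 208832 = 829200;  1977355 + 829200 = 2806555
6120 + 480 = 6600;  42216 + 6600 = 48816;  208832 + 48816 = 257648;  829200 + 257648 = 1086848;  2806555 + 1086848 = 3893403

3893403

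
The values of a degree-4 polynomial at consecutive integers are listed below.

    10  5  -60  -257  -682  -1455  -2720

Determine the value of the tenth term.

First differences: -5, -65, -197, -425, -773, -1265
Second differences: -60, -132, -228, -348, -492
Third differences: -72, -96, -120, -144
Fourth differences: -24, -24, -24
Constant fourth difference = -24, so extend:
-144 − 24 = -168;  -492 − 168 = -660;  -1265 − 660 = -1925;  -2720 − 1925 = -4645
-168 − 24 = -192;  -660 − 192 = -852;  -1925 − 852 = -2777;  -4645 − 2777 = -7422
-192 − 24 = -216;  -852 − 216 = -1068;  -2777 − 1068 = -3845;  -7422 − 3845 = -11267

-11267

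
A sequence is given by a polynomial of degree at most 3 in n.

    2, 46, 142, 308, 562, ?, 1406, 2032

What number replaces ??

922

Using the first 5 terms:
D1: 44, 96, 166, 254
D2: 52, 70, 88
D3: 18, 18
Constant third difference = 18.
Extend forward: 88 + 18 = 106;  254 + 106 = 360;  562 + 360 = 922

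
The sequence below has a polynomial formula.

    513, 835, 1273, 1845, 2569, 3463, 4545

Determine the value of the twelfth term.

Δ: 322  438  572  724  894  1082
Δ²: 116  134  152  170  188
Δ³: 18  18  18  18
Third differences constant at 18.
188 + 18 = 206;  1082 + 206 = 1288;  4545 + 1288 = 5833
206 + 18 = 224;  1288 + 224 = 1512;  5833 + 1512 = 7345
224 + 18 = 242;  1512 + 242 = 1754;  7345 + 1754 = 9099
242 + 18 = 260;  1754 + 260 = 2014;  9099 + 2014 = 11113
260 + 18 = 278;  2014 + 278 = 2292;  11113 + 2292 = 13405

13405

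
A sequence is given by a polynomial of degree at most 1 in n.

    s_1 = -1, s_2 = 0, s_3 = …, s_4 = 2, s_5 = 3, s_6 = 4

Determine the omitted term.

Using the last 3 terms:
D1: 1, 1
Constant first difference = 1.
Extend backward: 2 − 1 = 1

1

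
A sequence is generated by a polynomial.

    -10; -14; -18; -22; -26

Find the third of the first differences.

D1: -4, -4, -4, -4

-4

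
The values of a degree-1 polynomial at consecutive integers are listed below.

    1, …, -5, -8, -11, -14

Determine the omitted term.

-2

Using the last 4 terms:
First differences: -3, -3, -3
Constant first difference = -3.
Extend backward: -5 + 3 = -2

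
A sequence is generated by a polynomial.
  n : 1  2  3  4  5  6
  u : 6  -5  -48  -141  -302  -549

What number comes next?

-900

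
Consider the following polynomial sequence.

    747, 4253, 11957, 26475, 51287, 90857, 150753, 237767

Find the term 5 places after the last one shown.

1418127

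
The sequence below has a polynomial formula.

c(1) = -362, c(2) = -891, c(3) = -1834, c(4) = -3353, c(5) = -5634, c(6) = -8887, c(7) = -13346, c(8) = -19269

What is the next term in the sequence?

D1: -529 , -943 , -1519 , -2281 , -3253 , -4459 , -5923
D2: -414 , -576 , -762 , -972 , -1206 , -1464
D3: -162 , -186 , -210 , -234 , -258
D4: -24 , -24 , -24 , -24
Constant fourth difference = -24, so extend:
-258 − 24 = -282;  -1464 − 282 = -1746;  -5923 − 1746 = -7669;  -19269 − 7669 = -26938

-26938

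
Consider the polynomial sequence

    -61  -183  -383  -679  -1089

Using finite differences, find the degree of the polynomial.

First differences: -122, -200, -296, -410
Second differences: -78, -96, -114
Third differences: -18, -18
The third differences are constant, so the polynomial has degree 3.

3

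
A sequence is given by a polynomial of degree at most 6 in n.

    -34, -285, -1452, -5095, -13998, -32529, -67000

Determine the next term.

-126027

First differences: -251  -1167  -3643  -8903  -18531  -34471
Second differences: -916  -2476  -5260  -9628  -15940
Third differences: -1560  -2784  -4368  -6312
Fourth differences: -1224  -1584  -1944
Fifth differences: -360  -360
The fifth differences are constant (-360).
-1944 − 360 = -2304;  -6312 − 2304 = -8616;  -15940 − 8616 = -24556;  -34471 − 24556 = -59027;  -67000 − 59027 = -126027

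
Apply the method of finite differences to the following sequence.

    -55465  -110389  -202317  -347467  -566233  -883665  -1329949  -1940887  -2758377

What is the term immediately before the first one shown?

Δ: -54924  -91928  -145150  -218766  -317432  -446284  -610938  -817490
Δ²: -37004  -53222  -73616  -98666  -128852  -164654  -206552
Δ³: -16218  -20394  -25050  -30186  -35802  -41898
Δ⁴: -4176  -4656  -5136  -5616  -6096
Δ⁵: -480  -480  -480  -480
The fifth differences are constant at -480.
Work back: -4176 + 480 = -3696;  -16218 + 3696 = -12522;  -37004 + 12522 = -24482;  -54924 + 24482 = -30442;  -55465 + 30442 = -25023

-25023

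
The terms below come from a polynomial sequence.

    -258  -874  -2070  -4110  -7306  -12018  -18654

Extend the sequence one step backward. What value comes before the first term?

-6

D1: -616  -1196  -2040  -3196  -4712  -6636
D2: -580  -844  -1156  -1516  -1924
D3: -264  -312  -360  -408
D4: -48  -48  -48
The fourth differences are constant at -48.
Work back: -264 + 48 = -216;  -580 + 216 = -364;  -616 + 364 = -252;  -258 + 252 = -6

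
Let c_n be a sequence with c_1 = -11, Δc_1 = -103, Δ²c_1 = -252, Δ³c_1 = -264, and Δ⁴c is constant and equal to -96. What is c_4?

-1340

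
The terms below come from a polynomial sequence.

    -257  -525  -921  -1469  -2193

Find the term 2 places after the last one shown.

First differences: -268  -396  -548  -724
Second differences: -128  -152  -176
Third differences: -24  -24
Constant third difference = -24, so extend:
-176 − 24 = -200;  -724 − 200 = -924;  -2193 − 924 = -3117
-200 − 24 = -224;  -924 − 224 = -1148;  -3117 − 1148 = -4265

-4265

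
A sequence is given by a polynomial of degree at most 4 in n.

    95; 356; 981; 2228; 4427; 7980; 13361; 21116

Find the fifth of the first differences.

First differences: 261, 625, 1247, 2199, 3553, 5381, 7755
Second differences: 364, 622, 952, 1354, 1828, 2374
Third differences: 258, 330, 402, 474, 546
Fourth differences: 72, 72, 72, 72

3553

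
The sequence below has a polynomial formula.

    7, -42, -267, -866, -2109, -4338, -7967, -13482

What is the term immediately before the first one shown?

-49  -225  -599  -1243  -2229  -3629  -5515
-176  -374  -644  -986  -1400  -1886
-198  -270  -342  -414  -486
-72  -72  -72  -72
The fourth differences are constant at -72.
Work back: -198 + 72 = -126;  -176 + 126 = -50;  -49 + 50 = 1;  7 − 1 = 6

6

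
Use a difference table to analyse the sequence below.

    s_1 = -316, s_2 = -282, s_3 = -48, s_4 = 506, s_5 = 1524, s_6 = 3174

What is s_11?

Δ: 34 , 234 , 554 , 1018 , 1650
Δ²: 200 , 320 , 464 , 632
Δ³: 120 , 144 , 168
Δ⁴: 24 , 24
Constant fourth difference = 24, so extend:
168 + 24 = 192;  632 + 192 = 824;  1650 + 824 = 2474;  3174 + 2474 = 5648
192 + 24 = 216;  824 + 216 = 1040;  2474 + 1040 = 3514;  5648 + 3514 = 9162
216 + 24 = 240;  1040 + 240 = 1280;  3514 + 1280 = 4794;  9162 + 4794 = 13956
240 + 24 = 264;  1280 + 264 = 1544;  4794 + 1544 = 6338;  13956 + 6338 = 20294
264 + 24 = 288;  1544 + 288 = 1832;  6338 + 1832 = 8170;  20294 + 8170 = 28464

28464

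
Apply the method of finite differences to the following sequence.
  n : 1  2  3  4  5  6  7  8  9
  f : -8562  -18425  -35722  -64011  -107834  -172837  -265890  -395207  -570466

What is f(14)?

First differences: -9863  -17297  -28289  -43823  -65003  -93053  -129317  -175259
Second differences: -7434  -10992  -15534  -21180  -28050  -36264  -45942
Third differences: -3558  -4542  -5646  -6870  -8214  -9678
Fourth differences: -984  -1104  -1224  -1344  -1464
Fifth differences: -120  -120  -120  -120
The fifth differences are constant (-120).
-1464 − 120 = -1584;  -9678 − 1584 = -11262;  -45942 − 11262 = -57204;  -175259 − 57204 = -232463;  -570466 − 232463 = -802929
-1584 − 120 = -1704;  -11262 − 1704 = -12966;  -57204 − 12966 = -70170;  -232463 − 70170 = -302633;  -802929 − 302633 = -1105562
-1704 − 120 = -1824;  -12966 − 1824 = -14790;  -70170 − 14790 = -84960;  -302633 − 84960 = -387593;  -1105562 − 387593 = -1493155
-1824 − 120 = -1944;  -14790 − 1944 = -16734;  -84960 − 16734 = -101694;  -387593 − 101694 = -489287;  -1493155 − 489287 = -1982442
-1944 − 120 = -2064;  -16734 − 2064 = -18798;  -101694 − 18798 = -120492;  -489287 − 120492 = -609779;  -1982442 − 609779 = -2592221

-2592221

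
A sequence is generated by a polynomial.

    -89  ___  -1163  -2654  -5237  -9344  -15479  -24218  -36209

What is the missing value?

-404

Using the last 7 terms:
Δ: -1491, -2583, -4107, -6135, -8739, -11991
Δ²: -1092, -1524, -2028, -2604, -3252
Δ³: -432, -504, -576, -648
Δ⁴: -72, -72, -72
Constant fourth difference = -72.
Extend backward: -432 + 72 = -360;  -1092 + 360 = -732;  -1491 + 732 = -759;  -1163 + 759 = -404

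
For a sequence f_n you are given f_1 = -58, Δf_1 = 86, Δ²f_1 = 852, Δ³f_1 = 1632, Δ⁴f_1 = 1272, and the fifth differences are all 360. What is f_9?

225078

Build the table forward from the leading diagonal:
Δ⁵: 360, 360, 360, 360, 360, 360, 360, 360, 360
Δ⁴: 1272, 1632, 1992, 2352, 2712, 3072, 3432, 3792, 4152
Δ³: 1632, 2904, 4536, 6528, 8880, 11592, 14664, 18096, 21888
Δ²: 852, 2484, 5388, 9924, 16452, 25332, 36924, 51588, 69684
Δ: 86, 938, 3422, 8810, 18734, 35186, 60518, 97442, 149030
f: -58, 28, 966, 4388, 13198, 31932, 67118, 127636, 225078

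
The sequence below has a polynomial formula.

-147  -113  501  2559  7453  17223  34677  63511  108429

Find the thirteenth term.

585021

D1: 34  614  2058  4894  9770  17454  28834  44918
D2: 580  1444  2836  4876  7684  11380  16084
D3: 864  1392  2040  2808  3696  4704
D4: 528  648  768  888  1008
D5: 120  120  120  120
Constant fifth difference = 120, so extend:
1008 + 120 = 1128;  4704 + 1128 = 5832;  16084 + 5832 = 21916;  44918 + 21916 = 66834;  108429 + 66834 = 175263
1128 + 120 = 1248;  5832 + 1248 = 7080;  21916 + 7080 = 28996;  66834 + 28996 = 95830;  175263 + 95830 = 271093
1248 + 120 = 1368;  7080 + 1368 = 8448;  28996 + 8448 = 37444;  95830 + 37444 = 133274;  271093 + 133274 = 404367
1368 + 120 = 1488;  8448 + 1488 = 9936;  37444 + 9936 = 47380;  133274 + 47380 = 180654;  404367 + 180654 = 585021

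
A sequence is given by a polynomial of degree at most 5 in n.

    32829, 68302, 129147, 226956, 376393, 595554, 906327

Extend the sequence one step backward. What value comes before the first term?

13848

35473  60845  97809  149437  219161  310773
25372  36964  51628  69724  91612
11592  14664  18096  21888
3072  3432  3792
360  360
The fifth differences are constant at 360.
Work back: 3072 − 360 = 2712;  11592 − 2712 = 8880;  25372 − 8880 = 16492;  35473 − 16492 = 18981;  32829 − 18981 = 13848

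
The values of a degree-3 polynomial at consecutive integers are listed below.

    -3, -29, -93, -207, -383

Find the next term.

-633

-26  -64  -114  -176
-38  -50  -62
-12  -12
Constant third difference = -12, so extend:
-62 − 12 = -74;  -176 − 74 = -250;  -383 − 250 = -633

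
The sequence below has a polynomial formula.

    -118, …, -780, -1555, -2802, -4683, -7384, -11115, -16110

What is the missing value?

Using the last 7 terms:
-775  -1247  -1881  -2701  -3731  -4995
-472  -634  -820  -1030  -1264
-162  -186  -210  -234
-24  -24  -24
Constant fourth difference = -24.
Extend backward: -162 + 24 = -138;  -472 + 138 = -334;  -775 + 334 = -441;  -780 + 441 = -339

-339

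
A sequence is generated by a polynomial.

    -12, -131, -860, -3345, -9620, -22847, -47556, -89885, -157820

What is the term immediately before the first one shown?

-5

First differences: -119, -729, -2485, -6275, -13227, -24709, -42329, -67935
Second differences: -610, -1756, -3790, -6952, -11482, -17620, -25606
Third differences: -1146, -2034, -3162, -4530, -6138, -7986
Fourth differences: -888, -1128, -1368, -1608, -1848
Fifth differences: -240, -240, -240, -240
The fifth differences are constant at -240.
Work back: -888 + 240 = -648;  -1146 + 648 = -498;  -610 + 498 = -112;  -119 + 112 = -7;  -12 + 7 = -5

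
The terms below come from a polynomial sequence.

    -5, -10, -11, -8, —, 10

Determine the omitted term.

Using the first 4 terms:
-5, -1, 3
4, 4
Constant second difference = 4.
Extend forward: 3 + 4 = 7;  -8 + 7 = -1

-1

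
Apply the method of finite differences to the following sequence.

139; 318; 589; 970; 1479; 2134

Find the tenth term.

D1: 179 , 271 , 381 , 509 , 655
D2: 92 , 110 , 128 , 146
D3: 18 , 18 , 18
Third differences constant at 18.
146 + 18 = 164;  655 + 164 = 819;  2134 + 819 = 2953
164 + 18 = 182;  819 + 182 = 1001;  2953 + 1001 = 3954
182 + 18 = 200;  1001 + 200 = 1201;  3954 + 1201 = 5155
200 + 18 = 218;  1201 + 218 = 1419;  5155 + 1419 = 6574

6574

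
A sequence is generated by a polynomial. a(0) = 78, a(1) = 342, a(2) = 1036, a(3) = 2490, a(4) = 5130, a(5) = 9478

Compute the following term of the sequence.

16152

D1: 264, 694, 1454, 2640, 4348
D2: 430, 760, 1186, 1708
D3: 330, 426, 522
D4: 96, 96
Fourth differences constant at 96.
522 + 96 = 618;  1708 + 618 = 2326;  4348 + 2326 = 6674;  9478 + 6674 = 16152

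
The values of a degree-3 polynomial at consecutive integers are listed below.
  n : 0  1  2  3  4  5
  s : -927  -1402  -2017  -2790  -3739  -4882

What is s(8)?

-9655

Δ: -475, -615, -773, -949, -1143
Δ²: -140, -158, -176, -194
Δ³: -18, -18, -18
Third differences constant at -18.
-194 − 18 = -212;  -1143 − 212 = -1355;  -4882 − 1355 = -6237
-212 − 18 = -230;  -1355 − 230 = -1585;  -6237 − 1585 = -7822
-230 − 18 = -248;  -1585 − 248 = -1833;  -7822 − 1833 = -9655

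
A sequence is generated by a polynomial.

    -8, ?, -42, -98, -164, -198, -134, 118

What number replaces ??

Using the last 6 terms:
D1: -56, -66, -34, 64, 252
D2: -10, 32, 98, 188
D3: 42, 66, 90
D4: 24, 24
Constant fourth difference = 24.
Extend backward: 42 − 24 = 18;  -10 − 18 = -28;  -56 + 28 = -28;  -42 + 28 = -14

-14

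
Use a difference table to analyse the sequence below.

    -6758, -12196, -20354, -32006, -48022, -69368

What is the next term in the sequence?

-5438, -8158, -11652, -16016, -21346
-2720, -3494, -4364, -5330
-774, -870, -966
-96, -96
Fourth differences constant at -96.
-966 − 96 = -1062;  -5330 − 1062 = -6392;  -21346 − 6392 = -27738;  -69368 − 27738 = -97106

-97106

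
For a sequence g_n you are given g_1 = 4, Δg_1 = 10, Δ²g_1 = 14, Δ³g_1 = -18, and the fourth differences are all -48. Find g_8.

-1942

Build the table forward from the leading diagonal:
D4: -48  -48  -48  -48  -48  -48  -48  -48
D3: -18  -66  -114  -162  -210  -258  -306  -354
D2: 14  -4  -70  -184  -346  -556  -814  -1120
D1: 10  24  20  -50  -234  -580  -1136  -1950
g: 4  14  38  58  8  -226  -806  -1942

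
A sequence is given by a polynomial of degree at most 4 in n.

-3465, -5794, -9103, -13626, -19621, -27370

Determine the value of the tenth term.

Δ: -2329 , -3309 , -4523 , -5995 , -7749
Δ²: -980 , -1214 , -1472 , -1754
Δ³: -234 , -258 , -282
Δ⁴: -24 , -24
The fourth differences are constant (-24).
-282 − 24 = -306;  -1754 − 306 = -2060;  -7749 − 2060 = -9809;  -27370 − 9809 = -37179
-306 − 24 = -330;  -2060 − 330 = -2390;  -9809 − 2390 = -12199;  -37179 − 12199 = -49378
-330 − 24 = -354;  -2390 − 354 = -2744;  -12199 − 2744 = -14943;  -49378 − 14943 = -64321
-354 − 24 = -378;  -2744 − 378 = -3122;  -14943 − 3122 = -18065;  -64321 − 18065 = -82386

-82386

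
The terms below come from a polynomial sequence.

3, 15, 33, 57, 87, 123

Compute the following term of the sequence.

D1: 12, 18, 24, 30, 36
D2: 6, 6, 6, 6
Constant second difference = 6, so extend:
36 + 6 = 42;  123 + 42 = 165

165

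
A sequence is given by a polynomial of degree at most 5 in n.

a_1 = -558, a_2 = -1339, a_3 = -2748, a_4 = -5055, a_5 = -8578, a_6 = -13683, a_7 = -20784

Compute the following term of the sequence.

-781, -1409, -2307, -3523, -5105, -7101
-628, -898, -1216, -1582, -1996
-270, -318, -366, -414
-48, -48, -48
Constant fourth difference = -48, so extend:
-414 − 48 = -462;  -1996 − 462 = -2458;  -7101 − 2458 = -9559;  -20784 − 9559 = -30343

-30343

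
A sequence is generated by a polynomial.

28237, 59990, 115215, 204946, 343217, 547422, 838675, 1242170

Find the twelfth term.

4645410

First differences: 31753, 55225, 89731, 138271, 204205, 291253, 403495
Second differences: 23472, 34506, 48540, 65934, 87048, 112242
Third differences: 11034, 14034, 17394, 21114, 25194
Fourth differences: 3000, 3360, 3720, 4080
Fifth differences: 360, 360, 360
The fifth differences are constant (360).
4080 + 360 = 4440;  25194 + 4440 = 29634;  112242 + 29634 = 141876;  403495 + 141876 = 545371;  1242170 + 545371 = 1787541
4440 + 360 = 4800;  29634 + 4800 = 34434;  141876 + 34434 = 176310;  545371 + 176310 = 721681;  1787541 + 721681 = 2509222
4800 + 360 = 5160;  34434 + 5160 = 39594;  176310 + 39594 = 215904;  721681 + 215904 = 937585;  2509222 + 937585 = 3446807
5160 + 360 = 5520;  39594 + 5520 = 45114;  215904 + 45114 = 261018;  937585 + 261018 = 1198603;  3446807 + 1198603 = 4645410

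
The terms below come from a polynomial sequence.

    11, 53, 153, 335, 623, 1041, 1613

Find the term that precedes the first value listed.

3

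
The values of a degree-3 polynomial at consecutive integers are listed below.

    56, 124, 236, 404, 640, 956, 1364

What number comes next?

1876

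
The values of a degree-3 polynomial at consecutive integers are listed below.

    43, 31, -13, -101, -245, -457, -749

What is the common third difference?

-12

D1: -12, -44, -88, -144, -212, -292
D2: -32, -44, -56, -68, -80
D3: -12, -12, -12, -12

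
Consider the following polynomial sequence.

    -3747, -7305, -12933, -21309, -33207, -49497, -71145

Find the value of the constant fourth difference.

-96

Δ: -3558, -5628, -8376, -11898, -16290, -21648
Δ²: -2070, -2748, -3522, -4392, -5358
Δ³: -678, -774, -870, -966
Δ⁴: -96, -96, -96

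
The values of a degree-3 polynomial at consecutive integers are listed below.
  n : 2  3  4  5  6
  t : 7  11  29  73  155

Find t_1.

5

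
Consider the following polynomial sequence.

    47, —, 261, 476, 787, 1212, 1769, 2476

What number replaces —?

124

Using the last 6 terms:
Δ: 215, 311, 425, 557, 707
Δ²: 96, 114, 132, 150
Δ³: 18, 18, 18
Constant third difference = 18.
Extend backward: 96 − 18 = 78;  215 − 78 = 137;  261 − 137 = 124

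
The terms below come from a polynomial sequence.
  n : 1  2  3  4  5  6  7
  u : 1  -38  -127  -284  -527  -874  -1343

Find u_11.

-39  -89  -157  -243  -347  -469
-50  -68  -86  -104  -122
-18  -18  -18  -18
The third differences are constant (-18).
-122 − 18 = -140;  -469 − 140 = -609;  -1343 − 609 = -1952
-140 − 18 = -158;  -609 − 158 = -767;  -1952 − 767 = -2719
-158 − 18 = -176;  -767 − 176 = -943;  -2719 − 943 = -3662
-176 − 18 = -194;  -943 − 194 = -1137;  -3662 − 1137 = -4799

-4799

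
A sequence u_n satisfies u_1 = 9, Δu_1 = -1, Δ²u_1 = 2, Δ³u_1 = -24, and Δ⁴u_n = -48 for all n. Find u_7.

Build the table forward from the leading diagonal:
D4: -48  -48  -48  -48  -48  -48  -48
D3: -24  -72  -120  -168  -216  -264  -312
D2: 2  -22  -94  -214  -382  -598  -862
D1: -1  1  -21  -115  -329  -711  -1309
u: 9  8  9  -12  -127  -456  -1167

-1167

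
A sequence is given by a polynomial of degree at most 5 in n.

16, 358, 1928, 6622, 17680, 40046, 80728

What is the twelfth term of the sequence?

342 , 1570 , 4694 , 11058 , 22366 , 40682
1228 , 3124 , 6364 , 11308 , 18316
1896 , 3240 , 4944 , 7008
1344 , 1704 , 2064
360 , 360
The fifth differences are constant (360).
2064 + 360 = 2424;  7008 + 2424 = 9432;  18316 + 9432 = 27748;  40682 + 27748 = 68430;  80728 + 68430 = 149158
2424 + 360 = 2784;  9432 + 2784 = 12216;  27748 + 12216 = 39964;  68430 + 39964 = 108394;  149158 + 108394 = 257552
2784 + 360 = 3144;  12216 + 3144 = 15360;  39964 + 15360 = 55324;  108394 + 55324 = 163718;  257552 + 163718 = 421270
3144 + 360 = 3504;  15360 + 3504 = 18864;  55324 + 18864 = 74188;  163718 + 74188 = 237906;  421270 + 237906 = 659176
3504 + 360 = 3864;  18864 + 3864 = 22728;  74188 + 22728 = 96916;  237906 + 96916 = 334822;  659176 + 334822 = 993998

993998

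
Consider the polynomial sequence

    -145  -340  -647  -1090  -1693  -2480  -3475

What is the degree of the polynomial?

3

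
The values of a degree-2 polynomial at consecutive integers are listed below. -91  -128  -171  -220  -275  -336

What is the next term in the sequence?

D1: -37  -43  -49  -55  -61
D2: -6  -6  -6  -6
Second differences constant at -6.
-61 − 6 = -67;  -336 − 67 = -403

-403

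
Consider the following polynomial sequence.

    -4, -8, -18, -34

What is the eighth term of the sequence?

-158

-4  -10  -16
-6  -6
Constant second difference = -6, so extend:
-16 − 6 = -22;  -34 − 22 = -56
-22 − 6 = -28;  -56 − 28 = -84
-28 − 6 = -34;  -84 − 34 = -118
-34 − 6 = -40;  -118 − 40 = -158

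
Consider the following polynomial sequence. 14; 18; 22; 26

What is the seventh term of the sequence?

38

D1: 4, 4, 4
The first differences are constant (4).
26 + 4 = 30
30 + 4 = 34
34 + 4 = 38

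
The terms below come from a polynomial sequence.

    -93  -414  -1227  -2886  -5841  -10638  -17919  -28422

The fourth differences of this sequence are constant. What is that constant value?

First differences: -321, -813, -1659, -2955, -4797, -7281, -10503
Second differences: -492, -846, -1296, -1842, -2484, -3222
Third differences: -354, -450, -546, -642, -738
Fourth differences: -96, -96, -96, -96

-96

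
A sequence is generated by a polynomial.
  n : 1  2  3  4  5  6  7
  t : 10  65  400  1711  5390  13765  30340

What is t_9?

Δ: 55, 335, 1311, 3679, 8375, 16575
Δ²: 280, 976, 2368, 4696, 8200
Δ³: 696, 1392, 2328, 3504
Δ⁴: 696, 936, 1176
Δ⁵: 240, 240
Fifth differences constant at 240.
1176 + 240 = 1416;  3504 + 1416 = 4920;  8200 + 4920 = 13120;  16575 + 13120 = 29695;  30340 + 29695 = 60035
1416 + 240 = 1656;  4920 + 1656 = 6576;  13120 + 6576 = 19696;  29695 + 19696 = 49391;  60035 + 49391 = 109426

109426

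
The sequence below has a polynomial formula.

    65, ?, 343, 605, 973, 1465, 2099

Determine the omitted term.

Using the last 5 terms:
Δ: 262  368  492  634
Δ²: 106  124  142
Δ³: 18  18
Constant third difference = 18.
Extend backward: 106 − 18 = 88;  262 − 88 = 174;  343 − 174 = 169

169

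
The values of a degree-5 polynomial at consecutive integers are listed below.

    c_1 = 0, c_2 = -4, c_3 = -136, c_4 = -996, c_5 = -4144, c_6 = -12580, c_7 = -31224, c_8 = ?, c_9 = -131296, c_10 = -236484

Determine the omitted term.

-67396

Using the first 7 terms:
First differences: -4, -132, -860, -3148, -8436, -18644
Second differences: -128, -728, -2288, -5288, -10208
Third differences: -600, -1560, -3000, -4920
Fourth differences: -960, -1440, -1920
Fifth differences: -480, -480
Constant fifth difference = -480.
Extend forward: -1920 − 480 = -2400;  -4920 − 2400 = -7320;  -10208 − 7320 = -17528;  -18644 − 17528 = -36172;  -31224 − 36172 = -67396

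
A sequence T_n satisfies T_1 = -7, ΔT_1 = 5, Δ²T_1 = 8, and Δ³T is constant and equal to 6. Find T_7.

263

Build the table forward from the leading diagonal:
Δ³: 6, 6, 6, 6, 6, 6, 6
Δ²: 8, 14, 20, 26, 32, 38, 44
Δ: 5, 13, 27, 47, 73, 105, 143
T: -7, -2, 11, 38, 85, 158, 263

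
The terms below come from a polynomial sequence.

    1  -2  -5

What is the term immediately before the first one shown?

First differences: -3  -3
The first differences are constant at -3.
Work back: 1 + 3 = 4

4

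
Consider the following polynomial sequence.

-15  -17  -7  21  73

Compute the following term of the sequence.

155

Δ: -2  10  28  52
Δ²: 12  18  24
Δ³: 6  6
Constant third difference = 6, so extend:
24 + 6 = 30;  52 + 30 = 82;  73 + 82 = 155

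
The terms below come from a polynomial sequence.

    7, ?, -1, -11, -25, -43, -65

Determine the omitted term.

5

Using the last 5 terms:
-10, -14, -18, -22
-4, -4, -4
Constant second difference = -4.
Extend backward: -10 + 4 = -6;  -1 + 6 = 5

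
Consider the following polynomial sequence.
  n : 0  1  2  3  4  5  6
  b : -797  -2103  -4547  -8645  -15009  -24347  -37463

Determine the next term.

-1306 , -2444 , -4098 , -6364 , -9338 , -13116
-1138 , -1654 , -2266 , -2974 , -3778
-516 , -612 , -708 , -804
-96 , -96 , -96
The fourth differences are constant (-96).
-804 − 96 = -900;  -3778 − 900 = -4678;  -13116 − 4678 = -17794;  -37463 − 17794 = -55257

-55257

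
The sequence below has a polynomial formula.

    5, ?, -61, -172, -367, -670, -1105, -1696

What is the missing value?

-10

Using the last 6 terms:
D1: -111  -195  -303  -435  -591
D2: -84  -108  -132  -156
D3: -24  -24  -24
Constant third difference = -24.
Extend backward: -84 + 24 = -60;  -111 + 60 = -51;  -61 + 51 = -10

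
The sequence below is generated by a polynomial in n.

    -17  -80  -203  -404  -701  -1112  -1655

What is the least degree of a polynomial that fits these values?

-63, -123, -201, -297, -411, -543
-60, -78, -96, -114, -132
-18, -18, -18, -18
The third differences are constant, so the polynomial has degree 3.

3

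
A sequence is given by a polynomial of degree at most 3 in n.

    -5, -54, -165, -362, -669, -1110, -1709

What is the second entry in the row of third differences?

-24

First differences: -49, -111, -197, -307, -441, -599
Second differences: -62, -86, -110, -134, -158
Third differences: -24, -24, -24, -24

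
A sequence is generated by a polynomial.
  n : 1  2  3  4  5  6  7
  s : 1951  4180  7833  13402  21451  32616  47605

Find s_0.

726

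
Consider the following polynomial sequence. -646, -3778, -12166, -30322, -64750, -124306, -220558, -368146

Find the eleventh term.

-1318966

First differences: -3132, -8388, -18156, -34428, -59556, -96252, -147588
Second differences: -5256, -9768, -16272, -25128, -36696, -51336
Third differences: -4512, -6504, -8856, -11568, -14640
Fourth differences: -1992, -2352, -2712, -3072
Fifth differences: -360, -360, -360
The fifth differences are constant (-360).
-3072 − 360 = -3432;  -14640 − 3432 = -18072;  -51336 − 18072 = -69408;  -147588 − 69408 = -216996;  -368146 − 216996 = -585142
-3432 − 360 = -3792;  -18072 − 3792 = -21864;  -69408 − 21864 = -91272;  -216996 − 91272 = -308268;  -585142 − 308268 = -893410
-3792 − 360 = -4152;  -21864 − 4152 = -26016;  -91272 − 26016 = -117288;  -308268 − 117288 = -425556;  -893410 − 425556 = -1318966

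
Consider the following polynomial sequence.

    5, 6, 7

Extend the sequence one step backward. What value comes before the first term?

4

Δ: 1, 1
The first differences are constant at 1.
Work back: 5 − 1 = 4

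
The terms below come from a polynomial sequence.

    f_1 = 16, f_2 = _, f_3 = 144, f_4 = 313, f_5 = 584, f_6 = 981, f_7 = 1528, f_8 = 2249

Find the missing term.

Using the last 6 terms:
Δ: 169, 271, 397, 547, 721
Δ²: 102, 126, 150, 174
Δ³: 24, 24, 24
Constant third difference = 24.
Extend backward: 102 − 24 = 78;  169 − 78 = 91;  144 − 91 = 53

53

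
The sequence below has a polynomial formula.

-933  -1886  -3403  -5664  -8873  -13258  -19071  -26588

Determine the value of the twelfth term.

D1: -953  -1517  -2261  -3209  -4385  -5813  -7517
D2: -564  -744  -948  -1176  -1428  -1704
D3: -180  -204  -228  -252  -276
D4: -24  -24  -24  -24
The fourth differences are constant (-24).
-276 − 24 = -300;  -1704 − 300 = -2004;  -7517 − 2004 = -9521;  -26588 − 9521 = -36109
-300 − 24 = -324;  -2004 − 324 = -2328;  -9521 − 2328 = -11849;  -36109 − 11849 = -47958
-324 − 24 = -348;  -2328 − 348 = -2676;  -11849 − 2676 = -14525;  -47958 − 14525 = -62483
-348 − 24 = -372;  -2676 − 372 = -3048;  -14525 − 3048 = -17573;  -62483 − 17573 = -80056

-80056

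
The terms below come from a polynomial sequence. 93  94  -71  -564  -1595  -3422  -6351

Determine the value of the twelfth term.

-51596

D1: 1, -165, -493, -1031, -1827, -2929
D2: -166, -328, -538, -796, -1102
D3: -162, -210, -258, -306
D4: -48, -48, -48
The fourth differences are constant (-48).
-306 − 48 = -354;  -1102 − 354 = -1456;  -2929 − 1456 = -4385;  -6351 − 4385 = -10736
-354 − 48 = -402;  -1456 − 402 = -1858;  -4385 − 1858 = -6243;  -10736 − 6243 = -16979
-402 − 48 = -450;  -1858 − 450 = -2308;  -6243 − 2308 = -8551;  -16979 − 8551 = -25530
-450 − 48 = -498;  -2308 − 498 = -2806;  -8551 − 2806 = -11357;  -25530 − 11357 = -36887
-498 − 48 = -546;  -2806 − 546 = -3352;  -11357 − 3352 = -14709;  -36887 − 14709 = -51596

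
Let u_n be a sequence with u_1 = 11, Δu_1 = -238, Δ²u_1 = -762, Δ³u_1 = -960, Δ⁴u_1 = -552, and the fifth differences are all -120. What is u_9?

Build the table forward from the leading diagonal:
Fifth differences: -120  -120  -120  -120  -120  -120  -120  -120  -120
Fourth differences: -552  -672  -792  -912  -1032  -1152  -1272  -1392  -1512
Third differences: -960  -1512  -2184  -2976  -3888  -4920  -6072  -7344  -8736
Second differences: -762  -1722  -3234  -5418  -8394  -12282  -17202  -23274  -30618
First differences: -238  -1000  -2722  -5956  -11374  -19768  -32050  -49252  -72526
u: 11  -227  -1227  -3949  -9905  -21279  -41047  -73097  -122349

-122349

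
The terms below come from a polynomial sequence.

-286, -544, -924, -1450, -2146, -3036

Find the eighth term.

-5494

D1: -258  -380  -526  -696  -890
D2: -122  -146  -170  -194
D3: -24  -24  -24
Third differences constant at -24.
-194 − 24 = -218;  -890 − 218 = -1108;  -3036 − 1108 = -4144
-218 − 24 = -242;  -1108 − 242 = -1350;  -4144 − 1350 = -5494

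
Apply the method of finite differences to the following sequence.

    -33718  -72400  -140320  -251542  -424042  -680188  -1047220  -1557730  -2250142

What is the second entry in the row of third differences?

-17976

First differences: -38682, -67920, -111222, -172500, -256146, -367032, -510510, -692412
Second differences: -29238, -43302, -61278, -83646, -110886, -143478, -181902
Third differences: -14064, -17976, -22368, -27240, -32592, -38424
Fourth differences: -3912, -4392, -4872, -5352, -5832
Fifth differences: -480, -480, -480, -480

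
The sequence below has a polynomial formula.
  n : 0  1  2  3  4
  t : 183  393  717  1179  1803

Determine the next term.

2613

D1: 210  324  462  624
D2: 114  138  162
D3: 24  24
Third differences constant at 24.
162 + 24 = 186;  624 + 186 = 810;  1803 + 810 = 2613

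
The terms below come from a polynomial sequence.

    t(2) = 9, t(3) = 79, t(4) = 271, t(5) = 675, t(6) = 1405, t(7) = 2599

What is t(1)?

-5

D1: 70, 192, 404, 730, 1194
D2: 122, 212, 326, 464
D3: 90, 114, 138
D4: 24, 24
The fourth differences are constant at 24.
Work back: 90 − 24 = 66;  122 − 66 = 56;  70 − 56 = 14;  9 − 14 = -5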